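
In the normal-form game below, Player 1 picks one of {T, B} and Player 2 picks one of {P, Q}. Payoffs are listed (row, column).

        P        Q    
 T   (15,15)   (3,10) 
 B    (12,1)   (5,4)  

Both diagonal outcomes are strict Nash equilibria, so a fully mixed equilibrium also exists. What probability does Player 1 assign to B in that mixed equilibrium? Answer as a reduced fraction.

5/8

Player 1's mix p on T must make Player 2 indifferent between P and Q.
Player 2's payoff from P: 15p + 1(1−p). From Q: 10p + 4(1−p).
Set equal: 5p = 3(1−p) → p = 3/8.
Probability on B is 1 − 3/8 = 5/8.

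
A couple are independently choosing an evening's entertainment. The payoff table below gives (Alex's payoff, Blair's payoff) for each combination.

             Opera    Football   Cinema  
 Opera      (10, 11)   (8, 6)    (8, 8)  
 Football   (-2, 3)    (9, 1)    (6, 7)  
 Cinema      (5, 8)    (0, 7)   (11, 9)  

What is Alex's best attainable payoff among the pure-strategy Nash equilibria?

11

Both Opera is a pure NE (Alex: 10 ≥ 5; Blair: 11 ≥ 8). Alex gets 10.
Both Cinema is a pure NE (Alex: 11 ≥ 8; Blair: 9 ≥ 8). Alex gets 11.
Every other cell has a profitable deviation for at least one player. Highest of {10, 11} is 11.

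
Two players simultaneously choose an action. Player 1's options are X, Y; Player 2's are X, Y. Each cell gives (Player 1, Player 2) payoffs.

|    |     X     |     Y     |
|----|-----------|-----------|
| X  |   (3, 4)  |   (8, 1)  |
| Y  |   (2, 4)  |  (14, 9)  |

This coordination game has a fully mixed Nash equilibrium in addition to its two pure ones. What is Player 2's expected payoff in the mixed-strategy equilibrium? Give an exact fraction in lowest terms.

4

Player 1 mixes with probability p on X, chosen so Player 2 is indifferent: 4p + 4(1−p) = 1p + 9(1−p) gives p = 5/8.
Player 2's expected payoff is 4·5/8 + 4·3/8 = 4.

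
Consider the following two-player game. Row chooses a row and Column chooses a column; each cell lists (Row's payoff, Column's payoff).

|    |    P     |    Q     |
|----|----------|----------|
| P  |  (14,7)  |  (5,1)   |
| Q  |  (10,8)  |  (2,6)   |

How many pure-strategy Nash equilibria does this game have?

1

Both P: Row gets 14 (best alternative 10); Column gets 7 (best alternative 1). Neither deviates — NE.
Both Q is not a NE: Row would switch to P (5 > 2).
No other cell survives both best-response checks, so there is 1 pure NE.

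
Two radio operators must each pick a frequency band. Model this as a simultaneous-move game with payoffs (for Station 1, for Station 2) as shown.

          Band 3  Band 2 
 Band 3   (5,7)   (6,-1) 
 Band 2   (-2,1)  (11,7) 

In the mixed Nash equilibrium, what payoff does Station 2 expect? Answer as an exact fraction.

Station 1 mixes with probability p on Band 3, chosen so Station 2 is indifferent: 7p + 1(1−p) = (-1)p + 7(1−p) gives p = 3/7.
Station 2's expected payoff is 7·3/7 + 1·4/7 = 25/7.

25/7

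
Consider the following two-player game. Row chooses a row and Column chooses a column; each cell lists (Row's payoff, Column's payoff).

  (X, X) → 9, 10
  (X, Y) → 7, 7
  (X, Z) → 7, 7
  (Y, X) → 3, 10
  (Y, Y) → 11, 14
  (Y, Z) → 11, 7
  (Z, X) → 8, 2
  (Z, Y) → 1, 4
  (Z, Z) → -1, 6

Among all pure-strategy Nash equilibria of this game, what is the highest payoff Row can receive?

11

Both X is a pure NE (Row: 9 ≥ 8; Column: 10 ≥ 7). Row gets 9.
Both Y is a pure NE (Row: 11 ≥ 7; Column: 14 ≥ 10). Row gets 11.
Every other cell has a profitable deviation for at least one player. Highest of {9, 11} is 11.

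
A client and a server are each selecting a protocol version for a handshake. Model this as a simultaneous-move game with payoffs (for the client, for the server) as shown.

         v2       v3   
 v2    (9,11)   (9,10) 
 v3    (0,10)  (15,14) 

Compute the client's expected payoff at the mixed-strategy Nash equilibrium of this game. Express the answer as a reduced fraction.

The server mixes with probability q on v2, chosen so the client is indifferent: 9q + 9(1−q) = 0q + 15(1−q) gives q = 2/5.
The client's expected payoff (from either row, since indifferent) is 9·2/5 + 9·3/5 = 9.

9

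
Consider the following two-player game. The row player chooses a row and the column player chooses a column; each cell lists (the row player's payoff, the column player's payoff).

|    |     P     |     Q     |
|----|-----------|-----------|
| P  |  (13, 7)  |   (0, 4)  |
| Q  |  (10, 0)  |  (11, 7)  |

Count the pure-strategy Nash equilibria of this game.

2

Both P: the row player gets 13 (best alternative 10); the column player gets 7 (best alternative 4). Neither deviates — NE.
Both Q: the row player gets 11 (best alternative 0); the column player gets 7 (best alternative 0). Neither deviates — NE.
(Q, P) is not a NE: the row player would switch to P (13 > 10).
No other cell survives both best-response checks, so there are 2 pure NE.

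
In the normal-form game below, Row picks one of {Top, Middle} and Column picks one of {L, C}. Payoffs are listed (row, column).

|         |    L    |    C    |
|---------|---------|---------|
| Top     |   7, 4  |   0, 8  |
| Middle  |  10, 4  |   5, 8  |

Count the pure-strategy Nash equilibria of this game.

(Middle, C): Row gets 5 (best alternative 0); Column gets 8 (best alternative 4). Neither deviates — NE.
(Top, L) is not a NE: Row would switch to Middle (10 > 7).
No other cell survives both best-response checks, so there is 1 pure NE.

1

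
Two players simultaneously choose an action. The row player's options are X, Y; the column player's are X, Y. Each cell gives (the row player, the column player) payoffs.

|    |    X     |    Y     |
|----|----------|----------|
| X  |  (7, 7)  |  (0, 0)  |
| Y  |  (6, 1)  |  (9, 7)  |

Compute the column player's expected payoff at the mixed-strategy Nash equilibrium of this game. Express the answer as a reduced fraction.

The row player mixes with probability p on X, chosen so the column player is indifferent: 7p + 1(1−p) = 0p + 7(1−p) gives p = 6/13.
The column player's expected payoff is 7·6/13 + 1·7/13 = 49/13.

49/13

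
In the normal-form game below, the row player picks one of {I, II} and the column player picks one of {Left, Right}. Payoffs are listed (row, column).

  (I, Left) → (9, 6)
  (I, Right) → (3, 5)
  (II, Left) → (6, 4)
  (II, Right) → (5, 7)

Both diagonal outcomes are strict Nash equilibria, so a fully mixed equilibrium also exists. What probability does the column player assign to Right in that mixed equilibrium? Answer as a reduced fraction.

3/5

The column player's mix q on Left must make the row player indifferent between I and II.
The row player's payoff from I: 9q + 3(1−q). From II: 6q + 5(1−q).
Set equal: 3q = 2(1−q) → q = 2/5.
Probability on Right is 1 − 2/5 = 3/5.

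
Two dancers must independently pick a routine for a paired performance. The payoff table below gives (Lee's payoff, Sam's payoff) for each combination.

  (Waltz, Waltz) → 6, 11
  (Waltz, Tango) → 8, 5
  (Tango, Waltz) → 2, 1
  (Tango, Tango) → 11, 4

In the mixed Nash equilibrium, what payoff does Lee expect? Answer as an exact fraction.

Sam mixes with probability q on Waltz, chosen so Lee is indifferent: 6q + 8(1−q) = 2q + 11(1−q) gives q = 3/7.
Lee's expected payoff (from either row, since indifferent) is 6·3/7 + 8·4/7 = 50/7.

50/7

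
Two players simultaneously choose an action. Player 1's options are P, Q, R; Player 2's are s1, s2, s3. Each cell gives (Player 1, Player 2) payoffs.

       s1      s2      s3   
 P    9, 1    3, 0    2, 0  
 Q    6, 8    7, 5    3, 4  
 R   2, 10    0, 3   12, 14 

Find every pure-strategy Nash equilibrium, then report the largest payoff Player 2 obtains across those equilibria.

14

(P, s1) is a pure NE (Player 1: 9 ≥ 6; Player 2: 1 ≥ 0). Player 2 gets 1.
(R, s3) is a pure NE (Player 1: 12 ≥ 3; Player 2: 14 ≥ 10). Player 2 gets 14.
Every other cell has a profitable deviation for at least one player. Highest of {1, 14} is 14.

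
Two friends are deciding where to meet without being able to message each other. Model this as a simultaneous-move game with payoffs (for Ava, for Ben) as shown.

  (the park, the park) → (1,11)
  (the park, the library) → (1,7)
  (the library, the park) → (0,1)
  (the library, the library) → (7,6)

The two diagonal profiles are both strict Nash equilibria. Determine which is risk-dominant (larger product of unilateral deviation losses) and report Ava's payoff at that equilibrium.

At both the park: Ava loses 1 − 0 = 1 by deviating; Ben loses 11 − 7 = 4. Product = 1·4 = 4.
At both the library: Ava loses 7 − 1 = 6 by deviating; Ben loses 6 − 1 = 5. Product = 6·5 = 30.
30 > 4, so both the library is risk-dominant. Ava's payoff there is 7.

7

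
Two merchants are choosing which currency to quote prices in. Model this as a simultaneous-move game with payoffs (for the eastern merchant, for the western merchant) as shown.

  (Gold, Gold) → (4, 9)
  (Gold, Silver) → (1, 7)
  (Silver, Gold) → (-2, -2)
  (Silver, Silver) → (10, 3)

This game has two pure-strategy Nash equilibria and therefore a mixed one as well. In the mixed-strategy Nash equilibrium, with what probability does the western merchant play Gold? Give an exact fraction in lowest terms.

The western merchant's mix q on Gold must make the eastern merchant indifferent between Gold and Silver.
The eastern merchant's payoff from Gold: 4q + 1(1−q). From Silver: (-2)q + 10(1−q).
Set equal: 6q = 9(1−q) → q = 9/15 = 3/5.

3/5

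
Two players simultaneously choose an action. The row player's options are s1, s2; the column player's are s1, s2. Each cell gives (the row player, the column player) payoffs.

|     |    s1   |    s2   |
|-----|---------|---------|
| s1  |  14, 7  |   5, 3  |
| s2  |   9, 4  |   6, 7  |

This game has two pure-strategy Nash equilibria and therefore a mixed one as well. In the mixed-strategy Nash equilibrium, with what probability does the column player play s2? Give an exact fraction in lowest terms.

5/6

The column player's mix q on s1 must make the row player indifferent between s1 and s2.
The row player's payoff from s1: 14q + 5(1−q). From s2: 9q + 6(1−q).
Set equal: 5q = 1(1−q) → q = 1/6.
Probability on s2 is 1 − 1/6 = 5/6.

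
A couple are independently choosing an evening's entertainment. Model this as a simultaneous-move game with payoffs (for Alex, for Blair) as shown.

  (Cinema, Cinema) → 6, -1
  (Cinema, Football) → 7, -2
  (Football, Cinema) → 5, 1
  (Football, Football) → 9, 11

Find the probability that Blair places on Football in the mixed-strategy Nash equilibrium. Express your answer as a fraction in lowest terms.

Blair's mix q on Cinema must make Alex indifferent between Cinema and Football.
Alex's payoff from Cinema: 6q + 7(1−q). From Football: 5q + 9(1−q).
Set equal: 1q = 2(1−q) → q = 2/3.
Probability on Football is 1 − 2/3 = 1/3.

1/3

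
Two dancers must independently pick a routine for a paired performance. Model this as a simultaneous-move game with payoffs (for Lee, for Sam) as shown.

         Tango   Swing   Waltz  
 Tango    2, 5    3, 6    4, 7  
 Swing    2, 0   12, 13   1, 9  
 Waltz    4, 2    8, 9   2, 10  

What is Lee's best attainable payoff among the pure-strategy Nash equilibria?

12

(Tango, Waltz) is a pure NE (Lee: 4 ≥ 2; Sam: 7 ≥ 6). Lee gets 4.
Both Swing is a pure NE (Lee: 12 ≥ 8; Sam: 13 ≥ 9). Lee gets 12.
Every other cell has a profitable deviation for at least one player. Highest of {4, 12} is 12.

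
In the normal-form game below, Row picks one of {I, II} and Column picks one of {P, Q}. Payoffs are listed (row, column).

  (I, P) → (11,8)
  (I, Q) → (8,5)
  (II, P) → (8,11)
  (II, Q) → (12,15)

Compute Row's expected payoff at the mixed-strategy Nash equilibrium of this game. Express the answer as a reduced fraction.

68/7

Column mixes with probability q on P, chosen so Row is indifferent: 11q + 8(1−q) = 8q + 12(1−q) gives q = 4/7.
Row's expected payoff (from either row, since indifferent) is 11·4/7 + 8·3/7 = 68/7.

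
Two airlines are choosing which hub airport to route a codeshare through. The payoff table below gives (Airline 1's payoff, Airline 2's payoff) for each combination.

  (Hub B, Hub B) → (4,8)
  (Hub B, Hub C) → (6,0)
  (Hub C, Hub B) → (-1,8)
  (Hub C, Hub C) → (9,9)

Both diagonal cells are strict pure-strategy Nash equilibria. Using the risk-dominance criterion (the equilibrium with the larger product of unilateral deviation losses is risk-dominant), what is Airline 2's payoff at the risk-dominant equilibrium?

8

At both Hub B: Airline 1 loses 4 − (-1) = 5 by deviating; Airline 2 loses 8 − 0 = 8. Product = 5·8 = 40.
At both Hub C: Airline 1 loses 9 − 6 = 3 by deviating; Airline 2 loses 9 − 8 = 1. Product = 3·1 = 3.
40 > 3, so both Hub B is risk-dominant. Airline 2's payoff there is 8.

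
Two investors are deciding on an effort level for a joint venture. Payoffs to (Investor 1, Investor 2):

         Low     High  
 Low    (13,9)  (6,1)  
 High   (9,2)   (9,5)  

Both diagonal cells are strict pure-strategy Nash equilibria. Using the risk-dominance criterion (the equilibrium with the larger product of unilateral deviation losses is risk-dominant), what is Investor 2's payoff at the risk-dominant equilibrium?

9

At both Low: Investor 1 loses 13 − 9 = 4 by deviating; Investor 2 loses 9 − 1 = 8. Product = 4·8 = 32.
At both High: Investor 1 loses 9 − 6 = 3 by deviating; Investor 2 loses 5 − 2 = 3. Product = 3·3 = 9.
32 > 9, so both Low is risk-dominant. Investor 2's payoff there is 9.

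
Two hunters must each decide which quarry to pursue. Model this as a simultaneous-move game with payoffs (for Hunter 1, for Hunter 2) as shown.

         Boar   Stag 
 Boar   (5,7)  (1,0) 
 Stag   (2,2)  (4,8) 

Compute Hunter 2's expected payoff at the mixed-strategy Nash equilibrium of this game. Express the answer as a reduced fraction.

56/13

Hunter 1 mixes with probability p on Boar, chosen so Hunter 2 is indifferent: 7p + 2(1−p) = 0p + 8(1−p) gives p = 6/13.
Hunter 2's expected payoff is 7·6/13 + 2·7/13 = 56/13.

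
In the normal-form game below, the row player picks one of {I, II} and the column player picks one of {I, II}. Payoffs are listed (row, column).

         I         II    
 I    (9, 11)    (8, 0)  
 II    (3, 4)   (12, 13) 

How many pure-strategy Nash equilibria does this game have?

2

Both I: the row player gets 9 (best alternative 3); the column player gets 11 (best alternative 0). Neither deviates — NE.
Both II: the row player gets 12 (best alternative 8); the column player gets 13 (best alternative 4). Neither deviates — NE.
(II, I) is not a NE: the row player would switch to I (9 > 3).
No other cell survives both best-response checks, so there are 2 pure NE.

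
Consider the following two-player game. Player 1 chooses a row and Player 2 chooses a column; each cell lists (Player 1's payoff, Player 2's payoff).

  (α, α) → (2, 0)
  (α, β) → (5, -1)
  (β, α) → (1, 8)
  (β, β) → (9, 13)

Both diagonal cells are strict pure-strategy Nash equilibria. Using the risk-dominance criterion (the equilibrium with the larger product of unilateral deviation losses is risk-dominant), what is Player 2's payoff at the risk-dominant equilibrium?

13

At both α: Player 1 loses 2 − 1 = 1 by deviating; Player 2 loses 0 − (-1) = 1. Product = 1·1 = 1.
At both β: Player 1 loses 9 − 5 = 4 by deviating; Player 2 loses 13 − 8 = 5. Product = 4·5 = 20.
20 > 1, so both β is risk-dominant. Player 2's payoff there is 13.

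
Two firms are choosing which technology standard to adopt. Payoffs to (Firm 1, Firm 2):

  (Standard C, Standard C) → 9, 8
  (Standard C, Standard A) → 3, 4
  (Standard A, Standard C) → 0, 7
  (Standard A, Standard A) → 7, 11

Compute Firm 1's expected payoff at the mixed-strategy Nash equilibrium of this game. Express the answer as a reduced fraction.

63/13

Firm 2 mixes with probability q on Standard C, chosen so Firm 1 is indifferent: 9q + 3(1−q) = 0q + 7(1−q) gives q = 4/13.
Firm 1's expected payoff (from either row, since indifferent) is 9·4/13 + 3·9/13 = 63/13.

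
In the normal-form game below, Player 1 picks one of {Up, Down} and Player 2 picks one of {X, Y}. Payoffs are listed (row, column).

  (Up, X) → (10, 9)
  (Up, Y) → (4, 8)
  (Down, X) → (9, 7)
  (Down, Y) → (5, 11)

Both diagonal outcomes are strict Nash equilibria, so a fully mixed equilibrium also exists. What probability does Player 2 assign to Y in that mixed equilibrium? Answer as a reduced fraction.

1/2

Player 2's mix q on X must make Player 1 indifferent between Up and Down.
Player 1's payoff from Up: 10q + 4(1−q). From Down: 9q + 5(1−q).
Set equal: 1q = 1(1−q) → q = 1/2.
Probability on Y is 1 − 1/2 = 1/2.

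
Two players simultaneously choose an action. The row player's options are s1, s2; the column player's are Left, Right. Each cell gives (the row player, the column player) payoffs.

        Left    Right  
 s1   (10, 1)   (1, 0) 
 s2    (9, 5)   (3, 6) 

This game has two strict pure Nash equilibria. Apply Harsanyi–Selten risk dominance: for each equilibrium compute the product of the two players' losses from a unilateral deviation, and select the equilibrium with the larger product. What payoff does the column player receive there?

6

At (s1, Left): the row player loses 10 − 9 = 1 by deviating; the column player loses 1 − 0 = 1. Product = 1·1 = 1.
At (s2, Right): the row player loses 3 − 1 = 2 by deviating; the column player loses 6 − 5 = 1. Product = 2·1 = 2.
2 > 1, so (s2, Right) is risk-dominant. The column player's payoff there is 6.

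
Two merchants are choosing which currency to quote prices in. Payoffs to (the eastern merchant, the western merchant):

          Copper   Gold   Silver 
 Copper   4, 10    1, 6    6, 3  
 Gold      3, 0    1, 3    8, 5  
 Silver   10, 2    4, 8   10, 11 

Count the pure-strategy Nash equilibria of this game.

Both Silver: the eastern merchant gets 10 (best alternative 8); the western merchant gets 11 (best alternative 8). Neither deviates — NE.
Both Copper is not a NE: the eastern merchant would switch to Silver (10 > 4).
No other cell survives both best-response checks, so there is 1 pure NE.

1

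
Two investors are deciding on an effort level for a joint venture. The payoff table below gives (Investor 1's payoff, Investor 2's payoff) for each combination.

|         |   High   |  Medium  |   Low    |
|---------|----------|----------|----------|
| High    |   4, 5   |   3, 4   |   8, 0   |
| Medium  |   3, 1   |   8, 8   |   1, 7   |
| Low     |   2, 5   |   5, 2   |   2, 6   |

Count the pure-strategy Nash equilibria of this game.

Both High: Investor 1 gets 4 (best alternative 3); Investor 2 gets 5 (best alternative 4). Neither deviates — NE.
Both Medium: Investor 1 gets 8 (best alternative 5); Investor 2 gets 8 (best alternative 7). Neither deviates — NE.
Both Low is not a NE: Investor 1 would switch to High (8 > 2).
No other cell survives both best-response checks, so there are 2 pure NE.

2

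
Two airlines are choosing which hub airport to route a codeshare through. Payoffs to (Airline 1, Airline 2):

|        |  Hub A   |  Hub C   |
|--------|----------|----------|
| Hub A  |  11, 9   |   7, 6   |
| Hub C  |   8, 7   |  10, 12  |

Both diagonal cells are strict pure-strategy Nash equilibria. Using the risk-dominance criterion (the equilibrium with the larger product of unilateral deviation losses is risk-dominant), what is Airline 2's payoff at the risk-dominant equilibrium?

At both Hub A: Airline 1 loses 11 − 8 = 3 by deviating; Airline 2 loses 9 − 6 = 3. Product = 3·3 = 9.
At both Hub C: Airline 1 loses 10 − 7 = 3 by deviating; Airline 2 loses 12 − 7 = 5. Product = 3·5 = 15.
15 > 9, so both Hub C is risk-dominant. Airline 2's payoff there is 12.

12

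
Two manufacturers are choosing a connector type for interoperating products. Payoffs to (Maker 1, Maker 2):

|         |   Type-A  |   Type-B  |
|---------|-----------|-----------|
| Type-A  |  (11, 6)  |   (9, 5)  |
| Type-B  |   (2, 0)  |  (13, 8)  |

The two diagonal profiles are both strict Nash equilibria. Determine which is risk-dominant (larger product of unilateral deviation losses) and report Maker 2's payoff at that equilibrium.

8

At both Type-A: Maker 1 loses 11 − 2 = 9 by deviating; Maker 2 loses 6 − 5 = 1. Product = 9·1 = 9.
At both Type-B: Maker 1 loses 13 − 9 = 4 by deviating; Maker 2 loses 8 − 0 = 8. Product = 4·8 = 32.
32 > 9, so both Type-B is risk-dominant. Maker 2's payoff there is 8.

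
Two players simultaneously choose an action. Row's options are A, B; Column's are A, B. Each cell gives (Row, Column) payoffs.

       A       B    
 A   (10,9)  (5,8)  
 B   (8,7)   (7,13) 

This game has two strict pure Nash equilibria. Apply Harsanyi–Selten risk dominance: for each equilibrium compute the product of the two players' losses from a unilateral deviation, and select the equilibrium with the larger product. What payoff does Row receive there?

7

At both A: Row loses 10 − 8 = 2 by deviating; Column loses 9 − 8 = 1. Product = 2·1 = 2.
At both B: Row loses 7 − 5 = 2 by deviating; Column loses 13 − 7 = 6. Product = 2·6 = 12.
12 > 2, so both B is risk-dominant. Row's payoff there is 7.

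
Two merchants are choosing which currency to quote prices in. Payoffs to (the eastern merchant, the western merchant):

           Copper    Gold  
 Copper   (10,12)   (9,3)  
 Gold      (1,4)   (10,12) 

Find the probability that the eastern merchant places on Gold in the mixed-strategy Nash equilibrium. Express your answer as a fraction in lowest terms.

9/17

The eastern merchant's mix p on Copper must make the western merchant indifferent between Copper and Gold.
The western merchant's payoff from Copper: 12p + 4(1−p). From Gold: 3p + 12(1−p).
Set equal: 9p = 8(1−p) → p = 8/17.
Probability on Gold is 1 − 8/17 = 9/17.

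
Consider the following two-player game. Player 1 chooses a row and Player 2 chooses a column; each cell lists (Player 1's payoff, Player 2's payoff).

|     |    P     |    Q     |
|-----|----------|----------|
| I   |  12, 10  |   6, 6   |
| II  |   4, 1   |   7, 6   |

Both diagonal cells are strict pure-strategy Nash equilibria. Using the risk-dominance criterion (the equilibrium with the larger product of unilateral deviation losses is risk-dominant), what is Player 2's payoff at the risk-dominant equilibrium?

10

At (I, P): Player 1 loses 12 − 4 = 8 by deviating; Player 2 loses 10 − 6 = 4. Product = 8·4 = 32.
At (II, Q): Player 1 loses 7 − 6 = 1 by deviating; Player 2 loses 6 − 1 = 5. Product = 1·5 = 5.
32 > 5, so (I, P) is risk-dominant. Player 2's payoff there is 10.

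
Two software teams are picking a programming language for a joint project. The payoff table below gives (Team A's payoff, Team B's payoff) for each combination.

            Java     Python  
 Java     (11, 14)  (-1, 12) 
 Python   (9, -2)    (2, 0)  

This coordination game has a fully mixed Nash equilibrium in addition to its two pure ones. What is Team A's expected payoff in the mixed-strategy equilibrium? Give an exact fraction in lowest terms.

Team B mixes with probability q on Java, chosen so Team A is indifferent: 11q + (-1)(1−q) = 9q + 2(1−q) gives q = 3/5.
Team A's expected payoff (from either row, since indifferent) is 11·3/5 + (-1)·2/5 = 31/5.

31/5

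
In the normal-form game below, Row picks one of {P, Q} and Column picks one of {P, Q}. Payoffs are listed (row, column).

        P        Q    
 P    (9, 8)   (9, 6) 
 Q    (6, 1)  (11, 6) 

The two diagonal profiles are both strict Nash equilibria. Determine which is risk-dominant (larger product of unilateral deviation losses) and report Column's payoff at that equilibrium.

6

At both P: Row loses 9 − 6 = 3 by deviating; Column loses 8 − 6 = 2. Product = 3·2 = 6.
At both Q: Row loses 11 − 9 = 2 by deviating; Column loses 6 − 1 = 5. Product = 2·5 = 10.
10 > 6, so both Q is risk-dominant. Column's payoff there is 6.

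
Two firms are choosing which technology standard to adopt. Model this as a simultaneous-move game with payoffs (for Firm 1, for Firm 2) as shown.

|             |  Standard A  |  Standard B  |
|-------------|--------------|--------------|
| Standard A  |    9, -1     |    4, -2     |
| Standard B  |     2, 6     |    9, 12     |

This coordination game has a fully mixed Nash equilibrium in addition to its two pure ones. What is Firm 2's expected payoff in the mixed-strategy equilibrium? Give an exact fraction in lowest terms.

0

Firm 1 mixes with probability p on Standard A, chosen so Firm 2 is indifferent: (-1)p + 6(1−p) = (-2)p + 12(1−p) gives p = 6/7.
Firm 2's expected payoff is (-1)·6/7 + 6·1/7 = 0.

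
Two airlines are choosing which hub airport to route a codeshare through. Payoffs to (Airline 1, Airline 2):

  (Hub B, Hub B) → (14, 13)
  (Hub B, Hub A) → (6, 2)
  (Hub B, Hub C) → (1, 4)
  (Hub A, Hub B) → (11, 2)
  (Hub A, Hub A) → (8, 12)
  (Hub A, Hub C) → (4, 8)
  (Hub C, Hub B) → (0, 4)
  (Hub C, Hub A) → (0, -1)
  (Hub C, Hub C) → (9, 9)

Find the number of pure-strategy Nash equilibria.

Both Hub B: Airline 1 gets 14 (best alternative 11); Airline 2 gets 13 (best alternative 4). Neither deviates — NE.
Both Hub A: Airline 1 gets 8 (best alternative 6); Airline 2 gets 12 (best alternative 8). Neither deviates — NE.
Both Hub C: Airline 1 gets 9 (best alternative 4); Airline 2 gets 9 (best alternative 4). Neither deviates — NE.
(Hub B, Hub A) is not a NE: Airline 1 would switch to Hub A (8 > 6).
No other cell survives both best-response checks, so there are 3 pure NE.

3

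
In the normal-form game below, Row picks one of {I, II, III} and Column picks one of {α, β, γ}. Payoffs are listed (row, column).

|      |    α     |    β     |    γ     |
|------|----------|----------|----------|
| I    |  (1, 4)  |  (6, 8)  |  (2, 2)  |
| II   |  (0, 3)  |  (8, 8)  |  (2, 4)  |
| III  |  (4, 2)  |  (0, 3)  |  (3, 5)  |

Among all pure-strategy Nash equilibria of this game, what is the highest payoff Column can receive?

8

(II, β) is a pure NE (Row: 8 ≥ 6; Column: 8 ≥ 4). Column gets 8.
(III, γ) is a pure NE (Row: 3 ≥ 2; Column: 5 ≥ 3). Column gets 5.
Every other cell has a profitable deviation for at least one player. Highest of {8, 5} is 8.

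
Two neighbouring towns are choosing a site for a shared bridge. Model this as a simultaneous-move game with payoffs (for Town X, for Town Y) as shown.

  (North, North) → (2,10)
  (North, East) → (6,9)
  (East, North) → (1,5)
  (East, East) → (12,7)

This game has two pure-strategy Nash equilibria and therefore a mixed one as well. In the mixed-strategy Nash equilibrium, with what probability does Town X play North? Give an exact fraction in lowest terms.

2/3

Town X's mix p on North must make Town Y indifferent between North and East.
Town Y's payoff from North: 10p + 5(1−p). From East: 9p + 7(1−p).
Set equal: 1p = 2(1−p) → p = 2/3.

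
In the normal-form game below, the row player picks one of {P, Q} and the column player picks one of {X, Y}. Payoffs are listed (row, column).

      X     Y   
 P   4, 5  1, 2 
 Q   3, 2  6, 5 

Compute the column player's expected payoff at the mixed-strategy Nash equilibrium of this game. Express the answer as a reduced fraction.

7/2

The row player mixes with probability p on P, chosen so the column player is indifferent: 5p + 2(1−p) = 2p + 5(1−p) gives p = 1/2.
The column player's expected payoff is 5·1/2 + 2·1/2 = 7/2.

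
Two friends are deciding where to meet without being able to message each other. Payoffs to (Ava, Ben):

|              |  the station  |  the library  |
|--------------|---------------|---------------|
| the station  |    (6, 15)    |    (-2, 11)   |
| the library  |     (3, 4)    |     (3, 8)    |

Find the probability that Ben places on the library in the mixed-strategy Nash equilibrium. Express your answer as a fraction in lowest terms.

Ben's mix q on the station must make Ava indifferent between the station and the library.
Ava's payoff from the station: 6q + (-2)(1−q). From the library: 3q + 3(1−q).
Set equal: 3q = 5(1−q) → q = 5/8.
Probability on the library is 1 − 5/8 = 3/8.

3/8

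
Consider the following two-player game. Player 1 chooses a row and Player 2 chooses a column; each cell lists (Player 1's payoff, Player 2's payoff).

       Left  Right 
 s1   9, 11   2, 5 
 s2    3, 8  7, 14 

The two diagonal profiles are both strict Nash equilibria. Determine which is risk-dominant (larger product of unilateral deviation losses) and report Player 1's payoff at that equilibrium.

At (s1, Left): Player 1 loses 9 − 3 = 6 by deviating; Player 2 loses 11 − 5 = 6. Product = 6·6 = 36.
At (s2, Right): Player 1 loses 7 − 2 = 5 by deviating; Player 2 loses 14 − 8 = 6. Product = 5·6 = 30.
36 > 30, so (s1, Left) is risk-dominant. Player 1's payoff there is 9.

9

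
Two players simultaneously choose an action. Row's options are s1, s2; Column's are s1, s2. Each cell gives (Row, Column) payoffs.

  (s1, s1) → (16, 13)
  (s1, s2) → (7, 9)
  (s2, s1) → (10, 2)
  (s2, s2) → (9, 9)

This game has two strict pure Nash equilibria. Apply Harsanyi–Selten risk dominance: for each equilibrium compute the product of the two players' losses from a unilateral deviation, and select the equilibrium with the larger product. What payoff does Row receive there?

16

At both s1: Row loses 16 − 10 = 6 by deviating; Column loses 13 − 9 = 4. Product = 6·4 = 24.
At both s2: Row loses 9 − 7 = 2 by deviating; Column loses 9 − 2 = 7. Product = 2·7 = 14.
24 > 14, so both s1 is risk-dominant. Row's payoff there is 16.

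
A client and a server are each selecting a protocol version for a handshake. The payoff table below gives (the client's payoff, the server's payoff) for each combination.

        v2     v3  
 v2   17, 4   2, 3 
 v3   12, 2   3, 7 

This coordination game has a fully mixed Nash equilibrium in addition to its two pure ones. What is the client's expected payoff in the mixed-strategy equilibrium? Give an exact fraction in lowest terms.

The server mixes with probability q on v2, chosen so the client is indifferent: 17q + 2(1−q) = 12q + 3(1−q) gives q = 1/6.
The client's expected payoff (from either row, since indifferent) is 17·1/6 + 2·5/6 = 9/2.

9/2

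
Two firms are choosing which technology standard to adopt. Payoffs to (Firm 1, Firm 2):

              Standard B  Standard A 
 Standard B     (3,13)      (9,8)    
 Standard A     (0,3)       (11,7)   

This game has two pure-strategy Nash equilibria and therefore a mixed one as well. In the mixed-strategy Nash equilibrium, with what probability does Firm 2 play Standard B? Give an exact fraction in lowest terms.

Firm 2's mix q on Standard B must make Firm 1 indifferent between Standard B and Standard A.
Firm 1's payoff from Standard B: 3q + 9(1−q). From Standard A: 0q + 11(1−q).
Set equal: 3q = 2(1−q) → q = 2/5.

2/5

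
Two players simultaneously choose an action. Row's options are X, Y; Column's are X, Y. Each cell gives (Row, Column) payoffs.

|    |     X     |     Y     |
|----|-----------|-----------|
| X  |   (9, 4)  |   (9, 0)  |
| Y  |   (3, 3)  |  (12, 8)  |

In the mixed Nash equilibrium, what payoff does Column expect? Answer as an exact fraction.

Row mixes with probability p on X, chosen so Column is indifferent: 4p + 3(1−p) = 0p + 8(1−p) gives p = 5/9.
Column's expected payoff is 4·5/9 + 3·4/9 = 32/9.

32/9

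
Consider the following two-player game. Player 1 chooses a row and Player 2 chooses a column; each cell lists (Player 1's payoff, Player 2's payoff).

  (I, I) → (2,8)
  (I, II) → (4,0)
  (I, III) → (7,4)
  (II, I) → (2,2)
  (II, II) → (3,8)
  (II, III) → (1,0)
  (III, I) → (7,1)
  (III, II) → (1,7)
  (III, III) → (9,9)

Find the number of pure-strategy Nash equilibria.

1

Both III: Player 1 gets 9 (best alternative 7); Player 2 gets 9 (best alternative 7). Neither deviates — NE.
Both II is not a NE: Player 1 would switch to I (4 > 3).
No other cell survives both best-response checks, so there is 1 pure NE.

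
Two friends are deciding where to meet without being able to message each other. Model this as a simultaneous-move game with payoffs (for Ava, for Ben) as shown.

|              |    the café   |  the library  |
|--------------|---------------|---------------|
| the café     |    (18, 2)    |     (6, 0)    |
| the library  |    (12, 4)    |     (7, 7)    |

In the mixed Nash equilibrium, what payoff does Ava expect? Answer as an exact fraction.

54/7

Ben mixes with probability q on the café, chosen so Ava is indifferent: 18q + 6(1−q) = 12q + 7(1−q) gives q = 1/7.
Ava's expected payoff (from either row, since indifferent) is 18·1/7 + 6·6/7 = 54/7.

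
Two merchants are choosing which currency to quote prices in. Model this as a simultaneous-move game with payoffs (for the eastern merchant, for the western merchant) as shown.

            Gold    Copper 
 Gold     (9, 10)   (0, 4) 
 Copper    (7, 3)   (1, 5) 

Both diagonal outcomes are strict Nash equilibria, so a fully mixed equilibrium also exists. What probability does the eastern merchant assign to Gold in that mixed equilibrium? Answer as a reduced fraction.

The eastern merchant's mix p on Gold must make the western merchant indifferent between Gold and Copper.
The western merchant's payoff from Gold: 10p + 3(1−p). From Copper: 4p + 5(1−p).
Set equal: 6p = 2(1−p) → p = 2/8 = 1/4.

1/4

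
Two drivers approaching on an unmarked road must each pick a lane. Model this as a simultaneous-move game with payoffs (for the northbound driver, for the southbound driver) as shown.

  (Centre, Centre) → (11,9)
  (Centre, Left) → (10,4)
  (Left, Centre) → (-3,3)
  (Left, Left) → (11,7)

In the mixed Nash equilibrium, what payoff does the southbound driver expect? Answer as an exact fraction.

17/3

The northbound driver mixes with probability p on Centre, chosen so the southbound driver is indifferent: 9p + 3(1−p) = 4p + 7(1−p) gives p = 4/9.
The southbound driver's expected payoff is 9·4/9 + 3·5/9 = 17/3.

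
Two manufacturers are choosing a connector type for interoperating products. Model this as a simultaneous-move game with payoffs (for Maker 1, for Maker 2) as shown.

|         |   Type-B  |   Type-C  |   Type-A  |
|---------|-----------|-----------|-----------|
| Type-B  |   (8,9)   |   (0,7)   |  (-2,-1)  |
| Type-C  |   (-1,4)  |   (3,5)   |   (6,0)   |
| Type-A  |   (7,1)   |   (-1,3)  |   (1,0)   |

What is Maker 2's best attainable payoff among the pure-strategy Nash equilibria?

9

Both Type-B is a pure NE (Maker 1: 8 ≥ 7; Maker 2: 9 ≥ 7). Maker 2 gets 9.
Both Type-C is a pure NE (Maker 1: 3 ≥ 0; Maker 2: 5 ≥ 4). Maker 2 gets 5.
Every other cell has a profitable deviation for at least one player. Highest of {9, 5} is 9.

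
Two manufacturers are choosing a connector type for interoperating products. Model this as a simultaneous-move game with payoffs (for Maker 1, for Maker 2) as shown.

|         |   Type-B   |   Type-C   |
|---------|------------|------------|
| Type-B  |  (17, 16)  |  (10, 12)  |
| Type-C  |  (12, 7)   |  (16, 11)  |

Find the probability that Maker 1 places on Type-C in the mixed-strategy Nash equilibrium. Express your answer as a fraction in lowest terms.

Maker 1's mix p on Type-B must make Maker 2 indifferent between Type-B and Type-C.
Maker 2's payoff from Type-B: 16p + 7(1−p). From Type-C: 12p + 11(1−p).
Set equal: 4p = 4(1−p) → p = 4/8 = 1/2.
Probability on Type-C is 1 − 1/2 = 1/2.

1/2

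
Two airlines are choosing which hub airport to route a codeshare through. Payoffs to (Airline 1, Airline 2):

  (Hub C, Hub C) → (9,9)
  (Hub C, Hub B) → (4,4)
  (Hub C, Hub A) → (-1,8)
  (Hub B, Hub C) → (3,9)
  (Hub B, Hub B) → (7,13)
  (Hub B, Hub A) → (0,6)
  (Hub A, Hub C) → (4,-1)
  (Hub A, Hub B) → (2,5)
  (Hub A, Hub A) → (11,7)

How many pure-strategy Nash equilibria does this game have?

Both Hub C: Airline 1 gets 9 (best alternative 4); Airline 2 gets 9 (best alternative 8). Neither deviates — NE.
Both Hub B: Airline 1 gets 7 (best alternative 4); Airline 2 gets 13 (best alternative 9). Neither deviates — NE.
Both Hub A: Airline 1 gets 11 (best alternative 0); Airline 2 gets 7 (best alternative 5). Neither deviates — NE.
(Hub C, Hub B) is not a NE: Airline 1 would switch to Hub B (7 > 4).
No other cell survives both best-response checks, so there are 3 pure NE.

3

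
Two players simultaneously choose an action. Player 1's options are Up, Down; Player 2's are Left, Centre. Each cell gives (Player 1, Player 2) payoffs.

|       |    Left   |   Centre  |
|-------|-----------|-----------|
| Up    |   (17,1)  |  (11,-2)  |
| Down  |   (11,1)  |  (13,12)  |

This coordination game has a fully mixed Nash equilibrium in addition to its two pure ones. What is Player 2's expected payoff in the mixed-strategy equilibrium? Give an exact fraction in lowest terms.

Player 1 mixes with probability p on Up, chosen so Player 2 is indifferent: 1p + 1(1−p) = (-2)p + 12(1−p) gives p = 11/14.
Player 2's expected payoff is 1·11/14 + 1·3/14 = 1.

1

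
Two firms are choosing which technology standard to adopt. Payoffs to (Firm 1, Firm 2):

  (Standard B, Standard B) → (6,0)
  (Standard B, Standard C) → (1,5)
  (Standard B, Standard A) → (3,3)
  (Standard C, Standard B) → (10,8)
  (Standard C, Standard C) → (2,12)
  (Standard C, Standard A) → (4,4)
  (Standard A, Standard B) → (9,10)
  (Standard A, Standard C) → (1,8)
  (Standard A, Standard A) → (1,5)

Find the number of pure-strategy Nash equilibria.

1

Both Standard C: Firm 1 gets 2 (best alternative 1); Firm 2 gets 12 (best alternative 8). Neither deviates — NE.
Both Standard B is not a NE: Firm 1 would switch to Standard C (10 > 6).
No other cell survives both best-response checks, so there is 1 pure NE.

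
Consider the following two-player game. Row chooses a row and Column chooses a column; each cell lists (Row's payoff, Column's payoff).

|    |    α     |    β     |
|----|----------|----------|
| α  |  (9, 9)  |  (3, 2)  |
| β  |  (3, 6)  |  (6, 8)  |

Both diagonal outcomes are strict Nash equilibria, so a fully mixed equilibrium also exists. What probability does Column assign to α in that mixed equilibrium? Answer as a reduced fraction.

1/3

Column's mix q on α must make Row indifferent between α and β.
Row's payoff from α: 9q + 3(1−q). From β: 3q + 6(1−q).
Set equal: 6q = 3(1−q) → q = 3/9 = 1/3.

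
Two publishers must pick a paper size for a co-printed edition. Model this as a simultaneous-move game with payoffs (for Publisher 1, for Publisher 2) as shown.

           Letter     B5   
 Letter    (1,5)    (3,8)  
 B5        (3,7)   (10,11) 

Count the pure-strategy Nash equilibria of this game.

1

Both B5: Publisher 1 gets 10 (best alternative 3); Publisher 2 gets 11 (best alternative 7). Neither deviates — NE.
Both Letter is not a NE: Publisher 1 would switch to B5 (3 > 1).
No other cell survives both best-response checks, so there is 1 pure NE.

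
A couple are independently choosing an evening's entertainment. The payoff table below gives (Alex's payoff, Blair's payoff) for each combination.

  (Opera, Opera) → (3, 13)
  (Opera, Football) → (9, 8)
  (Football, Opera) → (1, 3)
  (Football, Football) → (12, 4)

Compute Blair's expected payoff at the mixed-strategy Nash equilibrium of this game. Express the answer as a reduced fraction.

14/3

Alex mixes with probability p on Opera, chosen so Blair is indifferent: 13p + 3(1−p) = 8p + 4(1−p) gives p = 1/6.
Blair's expected payoff is 13·1/6 + 3·5/6 = 14/3.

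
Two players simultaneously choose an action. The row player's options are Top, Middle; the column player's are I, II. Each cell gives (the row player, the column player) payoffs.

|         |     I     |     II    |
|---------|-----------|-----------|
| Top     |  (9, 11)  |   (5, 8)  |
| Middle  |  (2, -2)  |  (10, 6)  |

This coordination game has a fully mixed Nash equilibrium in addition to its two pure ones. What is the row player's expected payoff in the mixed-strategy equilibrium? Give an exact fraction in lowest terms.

20/3

The column player mixes with probability q on I, chosen so the row player is indifferent: 9q + 5(1−q) = 2q + 10(1−q) gives q = 5/12.
The row player's expected payoff (from either row, since indifferent) is 9·5/12 + 5·7/12 = 20/3.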